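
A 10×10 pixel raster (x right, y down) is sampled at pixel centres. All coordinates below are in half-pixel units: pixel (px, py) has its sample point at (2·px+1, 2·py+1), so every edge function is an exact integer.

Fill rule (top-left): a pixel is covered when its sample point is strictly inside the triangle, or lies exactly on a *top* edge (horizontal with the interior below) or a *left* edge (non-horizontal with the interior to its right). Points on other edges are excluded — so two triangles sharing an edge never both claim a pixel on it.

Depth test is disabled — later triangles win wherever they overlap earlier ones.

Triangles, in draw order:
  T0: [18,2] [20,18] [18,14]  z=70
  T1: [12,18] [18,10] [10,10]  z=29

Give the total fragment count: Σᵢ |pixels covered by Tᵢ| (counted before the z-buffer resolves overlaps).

T0:
  2·area = 24
  edge (18, 2)→(20, 18): d=(2,16) right/bottom  bias=-1
  edge (20, 18)→(18, 14): d=(-2,-4) top-left  bias=+0
  edge (18, 14)→(18, 2): d=(0,-12) top-left  bias=+0
    (9,5)@(19, 11): e=[2,10,12] → X
    (9,6)@(19, 13): e=[6,6,12] → X
    (9,7)@(19, 15): e=[10,2,12] → X
    (9,8)@(19, 17): e=[14,-2,12] → .
  covered (3 px):
    . . . . . . . . . .
    . . . . . . . . . .
    . . . . . . . . . .
    . . . . . . . . . .
    . . . . . . . . . .
    . . . . . . . . . X
    . . . . . . . . . X
    . . . . . . . . . X
    . . . . . . . . . .
    . . . . . . . . . .
T1:
  2·area = 64  (B↔C swapped to make it positive)
  edge (12, 18)→(10, 10): d=(-2,-8) top-left  bias=+0
  edge (10, 10)→(18, 10): d=(8,0) top-left  bias=+0
  edge (18, 10)→(12, 18): d=(-6,8) right/bottom  bias=-1
    (5,5)@(11, 11): e=[6,8,50] → X
    (6,5)@(13, 11): e=[22,8,34] → X
    (7,5)@(15, 11): e=[38,8,18] → X
    (8,5)@(17, 11): e=[54,8,2] → X
    (9,5)@(19, 11): e=[70,8,-14] → .
    (5,6)@(11, 13): e=[2,24,38] → X
    (8,6)@(17, 13): e=[50,24,-10] → .
    (5,7)@(11, 15): e=[-2,40,26] → .
    (6,7)@(13, 15): e=[14,40,10] → X
    (7,7)@(15, 15): e=[30,40,-6] → .
    (6,8)@(13, 17): e=[10,56,-2] → .
  covered (8 px):
    . . . . . . . . . .
    . . . . . . . . . .
    . . . . . . . . . .
    . . . . . . . . . .
    . . . . . . . . . .
    . . . . . X X X X .
    . . . . . X X X . .
    . . . . . . X . . .
    . . . . . . . . . .
    . . . . . . . . . .

Final: 11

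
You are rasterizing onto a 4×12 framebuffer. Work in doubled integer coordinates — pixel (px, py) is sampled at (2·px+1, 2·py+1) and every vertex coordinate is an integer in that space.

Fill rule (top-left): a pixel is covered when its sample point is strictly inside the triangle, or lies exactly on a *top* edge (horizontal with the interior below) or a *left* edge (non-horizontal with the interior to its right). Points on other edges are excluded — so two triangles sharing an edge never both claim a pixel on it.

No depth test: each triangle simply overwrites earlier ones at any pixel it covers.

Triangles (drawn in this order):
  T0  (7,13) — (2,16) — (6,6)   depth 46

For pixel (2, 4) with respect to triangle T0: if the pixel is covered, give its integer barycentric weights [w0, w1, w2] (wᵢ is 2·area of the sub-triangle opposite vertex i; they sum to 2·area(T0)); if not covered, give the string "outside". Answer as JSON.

T0:
  2·area = 38
  edge (7, 13)→(2, 16): d=(-5,3) right/bottom  bias=-1
  edge (2, 16)→(6, 6): d=(4,-10) top-left  bias=+0
  edge (6, 6)→(7, 13): d=(1,7) right/bottom  bias=-1
    (2,4)@(5, 9): e=[26,2,10] → #
    (3,4)@(7, 9): e=[20,22,-4] → ·
    (2,5)@(5, 11): e=[16,10,12] → #
    (3,5)@(7, 11): e=[10,30,-2] → ·
    (2,6)@(5, 13): e=[6,18,14] → #
    (3,6)@(7, 13): e=[0,38,0] → ·  [on edge]
    (1,7)@(3, 15): e=[2,6,30] → #
    (2,7)@(5, 15): e=[-4,26,16] → ·
    (1,8)@(3, 17): e=[-8,14,32] → ·
  covered (4 px):
    · · · ·
    · · · ·
    · · · ·
    · · · ·
    · · # ·
    · · # ·
    · · # ·
    · # · ·
    · · · ·
    · · · ·
    · · · ·
    · · · ·

Final: [2,10,26]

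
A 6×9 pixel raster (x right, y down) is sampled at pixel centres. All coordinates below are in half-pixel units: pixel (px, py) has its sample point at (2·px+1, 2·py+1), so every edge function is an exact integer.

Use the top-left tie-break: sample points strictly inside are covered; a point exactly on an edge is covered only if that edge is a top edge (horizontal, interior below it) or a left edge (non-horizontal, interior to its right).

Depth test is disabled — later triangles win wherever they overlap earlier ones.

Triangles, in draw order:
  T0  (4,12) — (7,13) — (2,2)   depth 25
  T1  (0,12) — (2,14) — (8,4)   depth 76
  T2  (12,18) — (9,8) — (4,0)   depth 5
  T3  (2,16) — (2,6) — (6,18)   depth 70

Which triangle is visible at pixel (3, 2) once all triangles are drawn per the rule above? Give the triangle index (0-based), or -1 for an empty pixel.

T0:
  2·area = 28  (B↔C swapped to make it positive)
  edge (4, 12)→(2, 2): d=(-2,-10) top-left  bias=+0
  edge (2, 2)→(7, 13): d=(5,11) right/bottom  bias=-1
  edge (7, 13)→(4, 12): d=(-3,-1) top-left  bias=+0
    (1,2)@(3, 5): e=[4,4,20] → █
    (2,2)@(5, 5): e=[24,-18,22] → ·
    (1,3)@(3, 7): e=[0,14,14] → █  [on edge]
    (2,3)@(5, 7): e=[20,-8,16] → ·
    (1,4)@(3, 9): e=[-4,24,8] → ·
    (2,4)@(5, 9): e=[16,2,10] → █
    (3,4)@(7, 9): e=[36,-20,12] → ·
    (0,5)@(1, 11): e=[-28,56,0] → ·  [on edge]
    (2,5)@(5, 11): e=[12,12,4] → █
    (3,5)@(7, 11): e=[32,-10,6] → ·
    (2,6)@(5, 13): e=[8,22,-2] → ·
    (3,6)@(7, 13): e=[28,0,0] → ·  [on edge]
    (2,8)@(5, 17): e=[0,42,-14] → ·  [on edge]
  covered (4 px):
    · · · · · ·
    · · · · · ·
    · █ · · · ·
    · █ · · · ·
    · · █ · · ·
    · · █ · · ·
    · · · · · ·
    · · · · · ·
    · · · · · ·
T1:
  2·area = 32  (B↔C swapped to make it positive)
  edge (0, 12)→(8, 4): d=(8,-8) top-left  bias=+0
  edge (8, 4)→(2, 14): d=(-6,10) right/bottom  bias=-1
  edge (2, 14)→(0, 12): d=(-2,-2) top-left  bias=+0
    (5,0)@(11, 1): e=[0,-12,44] → ·  [on edge]
    (4,1)@(9, 3): e=[0,-4,36] → ·  [on edge]
    (3,2)@(7, 5): e=[0,4,28] → █  [on edge]
    (4,2)@(9, 5): e=[16,-16,32] → ·
    (2,3)@(5, 7): e=[0,12,20] → █  [on edge]
    (3,3)@(7, 7): e=[16,-8,24] → ·
    (1,4)@(3, 9): e=[0,20,12] → █  [on edge]
    (2,4)@(5, 9): e=[16,0,16] → ·  [on edge]
    (0,5)@(1, 11): e=[0,28,4] → █  [on edge]
    (2,5)@(5, 11): e=[32,-12,12] → ·
    (0,6)@(1, 13): e=[16,16,0] → █  [on edge]
    (1,6)@(3, 13): e=[32,-4,4] → ·
    (1,7)@(3, 15): e=[48,-16,0] → ·  [on edge]
    (2,8)@(5, 17): e=[80,-48,0] → ·  [on edge]
  covered (6 px):
    · · · · · ·
    · · · · · ·
    · · · █ · ·
    · · █ · · ·
    · █ · · · ·
    █ █ · · · ·
    █ · · · · ·
    · · · · · ·
    · · · · · ·
T2:
  2·area = 26  (B↔C swapped to make it positive)
  edge (12, 18)→(4, 0): d=(-8,-18) top-left  bias=+0
  edge (4, 0)→(9, 8): d=(5,8) right/bottom  bias=-1
  edge (9, 8)→(12, 18): d=(3,10) right/bottom  bias=-1
    (3,2)@(7, 5): e=[14,1,11] → █
    (4,2)@(9, 5): e=[50,-15,-9] → ·
    (3,3)@(7, 7): e=[-2,11,17] → ·
    (4,4)@(9, 9): e=[18,5,3] → █
    (5,4)@(11, 9): e=[54,-11,-17] → ·
    (4,5)@(9, 11): e=[2,15,9] → █
    (5,5)@(11, 11): e=[38,-1,-11] → ·
    (4,6)@(9, 13): e=[-14,25,15] → ·
    (5,7)@(11, 15): e=[6,19,1] → █
    (5,8)@(11, 17): e=[-10,29,7] → ·
  covered (4 px):
    · · · · · ·
    · · · · · ·
    · · · █ · ·
    · · · · · ·
    · · · · █ ·
    · · · · █ ·
    · · · · · ·
    · · · · · █
    · · · · · ·
T3:
  2·area = 40
  edge (2, 16)→(2, 6): d=(0,-10) top-left  bias=+0
  edge (2, 6)→(6, 18): d=(4,12) right/bottom  bias=-1
  edge (6, 18)→(2, 16): d=(-4,-2) top-left  bias=+0
    (0,1)@(1, 3): e=[-10,0,50] → ·  [on edge]
    (1,4)@(3, 9): e=[10,0,30] → ·  [on edge]
    (1,5)@(3, 11): e=[10,8,22] → █
    (2,5)@(5, 11): e=[30,-16,26] → ·
    (1,6)@(3, 13): e=[10,16,14] → █
    (2,6)@(5, 13): e=[30,-8,18] → ·
    (1,7)@(3, 15): e=[10,24,6] → █
    (2,7)@(5, 15): e=[30,0,10] → ·  [on edge]
    (1,8)@(3, 17): e=[10,32,-2] → ·
    (2,8)@(5, 17): e=[30,8,2] → █
    (3,8)@(7, 17): e=[50,-16,6] → ·
  covered (4 px):
    · · · · · ·
    · · · · · ·
    · · · · · ·
    · · · · · ·
    · · · · · ·
    · █ · · · ·
    · █ · · · ·
    · █ · · · ·
    · · █ · · ·

Z-buffer (winner per pixel, '.' = empty):
  . . . . . .
  . . . . . .
  . 0 . 2 . .
  . 0 1 . . .
  . 1 0 . 2 .
  1 3 0 . 2 .
  1 3 . . . .
  . 3 . . . 2
  . . 3 . . .

Answer: 2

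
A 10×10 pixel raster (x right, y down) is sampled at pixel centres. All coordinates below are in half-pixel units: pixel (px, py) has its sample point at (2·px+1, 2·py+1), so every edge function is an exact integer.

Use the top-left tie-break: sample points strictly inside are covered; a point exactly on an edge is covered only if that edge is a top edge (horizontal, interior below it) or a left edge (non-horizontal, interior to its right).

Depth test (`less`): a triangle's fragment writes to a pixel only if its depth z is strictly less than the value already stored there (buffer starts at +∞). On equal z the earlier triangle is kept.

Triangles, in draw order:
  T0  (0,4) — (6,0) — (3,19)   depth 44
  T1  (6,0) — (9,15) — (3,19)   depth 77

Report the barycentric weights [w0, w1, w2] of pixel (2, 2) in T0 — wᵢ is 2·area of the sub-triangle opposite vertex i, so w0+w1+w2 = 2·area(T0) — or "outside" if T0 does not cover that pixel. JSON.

T0:
  2·area = 102
  edge (0, 4)→(6, 0): d=(6,-4) top-left  bias=+0
  edge (6, 0)→(3, 19): d=(-3,19) right/bottom  bias=-1
  edge (3, 19)→(0, 4): d=(-3,-15) top-left  bias=+0
    (2,0)@(5, 1): e=[2,16,84] → X
    (3,0)@(7, 1): e=[10,-22,114] → .
    (1,1)@(3, 3): e=[6,48,48] → X
    (3,1)@(7, 3): e=[22,-28,108] → .
    (0,2)@(1, 5): e=[10,80,12] → X
    (3,2)@(7, 5): e=[34,-34,102] → .
    (0,3)@(1, 7): e=[22,74,6] → X
    (2,3)@(5, 7): e=[38,-2,66] → .
    (0,4)@(1, 9): e=[34,68,0] → X  [on edge]
    (2,4)@(5, 9): e=[50,-8,60] → .
    (0,5)@(1, 11): e=[46,62,-6] → .
    (1,5)@(3, 11): e=[54,24,24] → X
    (1,9)@(3, 19): e=[102,0,0] → .  [on edge]
  covered (14 px):
    . . X . . . . . . .
    . X X . . . . . . .
    X X X . . . . . . .
    X X . . . . . . . .
    X X . . . . . . . .
    . X . . . . . . . .
    . X . . . . . . . .
    . X . . . . . . . .
    . X . . . . . . . .
    . . . . . . . . . .
T1:
  2·area = 102
  edge (6, 0)→(9, 15): d=(3,15) right/bottom  bias=-1
  edge (9, 15)→(3, 19): d=(-6,4) right/bottom  bias=-1
  edge (3, 19)→(6, 0): d=(3,-19) top-left  bias=+0
    (3,2)@(7, 5): e=[0,68,34] → .  [on edge]
    (2,3)@(5, 7): e=[36,64,2] → X
    (3,3)@(7, 7): e=[6,56,40] → X
    (4,3)@(9, 7): e=[-24,48,78] → .
    (2,4)@(5, 9): e=[42,52,8] → X
    (4,4)@(9, 9): e=[-18,36,84] → .
    (2,5)@(5, 11): e=[48,40,14] → X
    (4,5)@(9, 11): e=[-12,24,90] → .
    (7,5)@(15, 11): e=[-102,0,204] → .  [on edge]
    (2,6)@(5, 13): e=[54,28,20] → X
    (4,6)@(9, 13): e=[-6,12,96] → .
    (2,7)@(5, 15): e=[60,16,26] → X
    (4,7)@(9, 15): e=[0,0,102] → .  [on edge]
    (1,9)@(3, 19): e=[102,0,0] → .  [on edge]
  covered (11 px):
    . . . . . . . . . .
    . . . . . . . . . .
    . . . . . . . . . .
    . . X X . . . . . .
    . . X X . . . . . .
    . . X X . . . . . .
    . . X X . . . . . .
    . . X X . . . . . .
    . . X . . . . . . .
    . . . . . . . . . .

Final: [4,72,26]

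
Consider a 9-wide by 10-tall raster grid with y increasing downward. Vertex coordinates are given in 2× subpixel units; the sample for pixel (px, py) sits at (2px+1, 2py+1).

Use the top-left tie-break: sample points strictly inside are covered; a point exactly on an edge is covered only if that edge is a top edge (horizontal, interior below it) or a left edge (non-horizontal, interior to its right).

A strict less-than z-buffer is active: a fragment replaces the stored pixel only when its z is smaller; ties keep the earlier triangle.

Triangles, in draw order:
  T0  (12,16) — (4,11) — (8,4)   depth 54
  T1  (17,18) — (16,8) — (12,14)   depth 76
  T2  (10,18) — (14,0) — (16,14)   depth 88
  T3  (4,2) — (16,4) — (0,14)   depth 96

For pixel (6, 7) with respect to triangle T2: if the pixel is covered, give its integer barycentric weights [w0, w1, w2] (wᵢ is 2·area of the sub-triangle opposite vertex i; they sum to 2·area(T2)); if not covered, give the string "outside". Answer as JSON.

T0:
  2·area = 76
  edge (12, 16)→(4, 11): d=(-8,-5) top-left  bias=+0
  edge (4, 11)→(8, 4): d=(4,-7) top-left  bias=+0
  edge (8, 4)→(12, 16): d=(4,12) right/bottom  bias=-1
    (3,0)@(7, 1): e=[95,-19,0] → .  [on edge]
    (3,3)@(7, 7): e=[47,5,24] → X
    (4,3)@(9, 7): e=[57,19,0] → .  [on edge]
    (3,4)@(7, 9): e=[31,13,32] → X
    (4,4)@(9, 9): e=[41,27,8] → X
    (5,4)@(11, 9): e=[51,41,-16] → .
    (2,5)@(5, 11): e=[5,7,64] → X
    (5,5)@(11, 11): e=[35,49,-8] → .
    (2,6)@(5, 13): e=[-11,15,72] → .
    (3,6)@(7, 13): e=[-1,29,48] → .
    (4,6)@(9, 13): e=[9,43,24] → X
    (5,6)@(11, 13): e=[19,57,0] → .  [on edge]
    (6,9)@(13, 19): e=[-19,95,0] → .  [on edge]
  covered (8 px):
    . . . . . . . . .
    . . . . . . . . .
    . . . . . . . . .
    . . . X . . . . .
    . . . X X . . . .
    . . X X X . . . .
    . . . . X . . . .
    . . . . . X . . .
    . . . . . . . . .
    . . . . . . . . .
T1:
  2·area = 46  (B↔C swapped to make it positive)
  edge (17, 18)→(12, 14): d=(-5,-4) top-left  bias=+0
  edge (12, 14)→(16, 8): d=(4,-6) top-left  bias=+0
  edge (16, 8)→(17, 18): d=(1,10) right/bottom  bias=-1
    (7,5)@(15, 11): e=[27,6,13] → X
    (8,5)@(17, 11): e=[35,18,-7] → .
    (6,6)@(13, 13): e=[9,2,35] → X
    (8,6)@(17, 13): e=[25,26,-5] → .
    (6,7)@(13, 15): e=[-1,10,37] → .
    (7,7)@(15, 15): e=[7,22,17] → X
    (8,7)@(17, 15): e=[15,34,-3] → .
    (7,8)@(15, 17): e=[-3,30,19] → .
  covered (4 px):
    . . . . . . . . .
    . . . . . . . . .
    . . . . . . . . .
    . . . . . . . . .
    . . . . . . . . .
    . . . . . . . X .
    . . . . . . X X .
    . . . . . . . X .
    . . . . . . . . .
    . . . . . . . . .
T2:
  2·area = 92
  edge (10, 18)→(14, 0): d=(4,-18) top-left  bias=+0
  edge (14, 0)→(16, 14): d=(2,14) right/bottom  bias=-1
  edge (16, 14)→(10, 18): d=(-6,4) right/bottom  bias=-1
    (6,2)@(13, 5): e=[2,24,66] → X
    (7,2)@(15, 5): e=[38,-4,58] → .
    (6,3)@(13, 7): e=[10,28,54] → X
    (7,3)@(15, 7): e=[46,0,46] → .  [on edge]
    (6,4)@(13, 9): e=[18,32,42] → X
    (7,4)@(15, 9): e=[54,4,34] → X
    (8,4)@(17, 9): e=[90,-24,26] → .
    (6,5)@(13, 11): e=[26,36,30] → X
    (8,5)@(17, 11): e=[98,-20,14] → .
    (6,6)@(13, 13): e=[34,40,18] → X
    (8,6)@(17, 13): e=[106,-16,2] → .
    (5,7)@(11, 15): e=[6,72,14] → X
  covered (11 px):
    . . . . . . . . .
    . . . . . . . . .
    . . . . . . X . .
    . . . . . . X . .
    . . . . . . X X .
    . . . . . . X X .
    . . . . . . X X .
    . . . . . X X . .
    . . . . . X . . .
    . . . . . . . . .
T3:
  2·area = 152
  edge (4, 2)→(16, 4): d=(12,2) right/bottom  bias=-1
  edge (16, 4)→(0, 14): d=(-16,10) right/bottom  bias=-1
  edge (0, 14)→(4, 2): d=(4,-12) top-left  bias=+0
    (2,1)@(5, 3): e=[10,126,16] → X
    (3,1)@(7, 3): e=[6,106,40] → X
    (4,1)@(9, 3): e=[2,86,64] → X
    (5,1)@(11, 3): e=[-2,66,88] → .
    (1,2)@(3, 5): e=[38,114,0] → X  [on edge]
    (5,2)@(11, 5): e=[22,34,96] → X
    (6,2)@(13, 5): e=[18,14,120] → X
    (7,2)@(15, 5): e=[14,-6,144] → .
    (1,3)@(3, 7): e=[62,82,8] → X
    (6,3)@(13, 7): e=[42,-18,128] → .
    (1,4)@(3, 9): e=[86,50,16] → X
    (4,4)@(9, 9): e=[74,-10,88] → .
    (0,5)@(1, 11): e=[114,38,0] → X  [on edge]
  covered (20 px):
    . . . . . . . . .
    . . X X X . . . .
    . X X X X X X . .
    . X X X X X . . .
    . X X X . . . . .
    X X . . . . . . .
    X . . . . . . . .
    . . . . . . . . .
    . . . . . . . . .
    . . . . . . . . .

Final: [44,6,42]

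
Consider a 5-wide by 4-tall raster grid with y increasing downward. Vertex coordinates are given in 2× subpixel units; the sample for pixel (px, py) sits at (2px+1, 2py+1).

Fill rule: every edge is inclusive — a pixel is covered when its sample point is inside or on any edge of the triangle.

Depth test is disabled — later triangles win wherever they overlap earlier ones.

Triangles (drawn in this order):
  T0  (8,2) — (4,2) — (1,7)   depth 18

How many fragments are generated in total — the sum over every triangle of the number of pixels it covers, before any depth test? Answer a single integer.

T0:
  2·area = 20  (B↔C swapped to make it positive)
  edge (8, 2)→(1, 7): d=(-7,5) inclusive
  edge (1, 7)→(4, 2): d=(3,-5) inclusive
  edge (4, 2)→(8, 2): d=(4,0) inclusive
    (2,1)@(5, 3): e=[8,8,4] → #
    (3,1)@(7, 3): e=[-2,18,4] → ·
    (1,2)@(3, 5): e=[4,4,12] → #
    (2,2)@(5, 5): e=[-6,14,12] → ·
    (0,3)@(1, 7): e=[0,0,20] → #  [on edge]
    (1,3)@(3, 7): e=[-10,10,20] → ·
  covered (3 px):
    · · · · ·
    · · # · ·
    · # · · ·
    # · · · ·

Final: 3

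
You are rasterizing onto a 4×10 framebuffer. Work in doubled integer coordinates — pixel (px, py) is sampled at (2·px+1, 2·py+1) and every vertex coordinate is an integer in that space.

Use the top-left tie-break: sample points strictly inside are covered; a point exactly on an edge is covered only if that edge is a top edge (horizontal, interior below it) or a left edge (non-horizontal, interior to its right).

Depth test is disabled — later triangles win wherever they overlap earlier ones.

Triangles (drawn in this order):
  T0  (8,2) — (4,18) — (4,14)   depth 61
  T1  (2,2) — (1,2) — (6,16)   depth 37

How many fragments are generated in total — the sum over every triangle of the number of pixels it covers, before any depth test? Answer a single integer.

T0:
  2·area = 16
  edge (8, 2)→(4, 18): d=(-4,16) right/bottom  bias=-1
  edge (4, 18)→(4, 14): d=(0,-4) top-left  bias=+0
  edge (4, 14)→(8, 2): d=(4,-12) top-left  bias=+0
    (3,2)@(7, 5): e=[4,12,0] → █  [on edge]
    (3,3)@(7, 7): e=[-4,12,8] → ·
    (2,5)@(5, 11): e=[12,4,0] → █  [on edge]
    (3,5)@(7, 11): e=[-20,12,24] → ·
    (2,6)@(5, 13): e=[4,4,8] → █
    (3,6)@(7, 13): e=[-28,12,32] → ·
    (2,7)@(5, 15): e=[-4,4,16] → ·
    (1,8)@(3, 17): e=[20,-4,0] → ·  [on edge]
  covered (3 px):
    · · · ·
    · · · ·
    · · · █
    · · · ·
    · · · ·
    · · █ ·
    · · █ ·
    · · · ·
    · · · ·
    · · · ·
T1:
  2·area = 14  (B↔C swapped to make it positive)
  edge (2, 2)→(6, 16): d=(4,14) right/bottom  bias=-1
  edge (6, 16)→(1, 2): d=(-5,-14) top-left  bias=+0
  edge (1, 2)→(2, 2): d=(1,0) top-left  bias=+0
    (1,3)@(3, 7): e=[6,3,5] → █
    (2,3)@(5, 7): e=[-22,31,5] → ·
    (1,4)@(3, 9): e=[14,-7,7] → ·
    (2,6)@(5, 13): e=[2,1,11] → █
    (3,6)@(7, 13): e=[-26,29,11] → ·
    (2,7)@(5, 15): e=[10,-9,13] → ·
  covered (2 px):
    · · · ·
    · · · ·
    · · · ·
    · █ · ·
    · · · ·
    · · · ·
    · · █ ·
    · · · ·
    · · · ·
    · · · ·

Answer: 5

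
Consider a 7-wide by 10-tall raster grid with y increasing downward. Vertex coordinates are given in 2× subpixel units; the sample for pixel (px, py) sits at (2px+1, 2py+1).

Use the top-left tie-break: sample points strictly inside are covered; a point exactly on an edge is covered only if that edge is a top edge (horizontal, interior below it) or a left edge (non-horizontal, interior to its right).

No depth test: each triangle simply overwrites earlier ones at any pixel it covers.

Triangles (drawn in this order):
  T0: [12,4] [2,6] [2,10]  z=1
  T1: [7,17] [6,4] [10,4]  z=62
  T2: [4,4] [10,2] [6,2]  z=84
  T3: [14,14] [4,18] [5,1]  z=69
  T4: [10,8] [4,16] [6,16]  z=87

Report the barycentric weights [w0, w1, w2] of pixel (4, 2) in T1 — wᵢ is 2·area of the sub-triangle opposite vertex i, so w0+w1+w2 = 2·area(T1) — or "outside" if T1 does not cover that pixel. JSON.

T0:
  2·area = 40  (B↔C swapped to make it positive)
  edge (12, 4)→(2, 10): d=(-10,6) right/bottom  bias=-1
  edge (2, 10)→(2, 6): d=(0,-4) top-left  bias=+0
  edge (2, 6)→(12, 4): d=(10,-2) top-left  bias=+0
    (3,2)@(7, 5): e=[20,20,0] → █  [on edge]
    (4,2)@(9, 5): e=[8,28,4] → █
    (5,2)@(11, 5): e=[-4,36,8] → ·
    (1,3)@(3, 7): e=[24,4,12] → █
    (2,3)@(5, 7): e=[12,12,16] → █
    (3,3)@(7, 7): e=[0,20,20] → ·  [on edge]
    (4,3)@(9, 7): e=[-12,28,24] → ·
    (1,4)@(3, 9): e=[4,4,32] → █
    (2,4)@(5, 9): e=[-8,12,36] → ·
    (1,5)@(3, 11): e=[-16,4,52] → ·
  covered (5 px):
    · · · · · · ·
    · · · · · · ·
    · · · █ █ · ·
    · █ █ · · · ·
    · █ · · · · ·
    · · · · · · ·
    · · · · · · ·
    · · · · · · ·
    · · · · · · ·
    · · · · · · ·
T1:
  2·area = 52
  edge (7, 17)→(6, 4): d=(-1,-13) top-left  bias=+0
  edge (6, 4)→(10, 4): d=(4,0) top-left  bias=+0
  edge (10, 4)→(7, 17): d=(-3,13) right/bottom  bias=-1
    (3,2)@(7, 5): e=[12,4,36] → █
    (4,2)@(9, 5): e=[38,4,10] → █
    (5,2)@(11, 5): e=[64,4,-16] → ·
    (3,3)@(7, 7): e=[10,12,30] → █
    (5,3)@(11, 7): e=[62,12,-22] → ·
    (3,4)@(7, 9): e=[8,20,24] → █
    (4,4)@(9, 9): e=[34,20,-2] → ·
    (3,5)@(7, 11): e=[6,28,18] → █
    (4,5)@(9, 11): e=[32,28,-8] → ·
    (3,6)@(7, 13): e=[4,36,12] → █
    (4,6)@(9, 13): e=[30,36,-14] → ·
    (3,7)@(7, 15): e=[2,44,6] → █
    (3,8)@(7, 17): e=[0,52,0] → ·  [on edge]
  covered (8 px):
    · · · · · · ·
    · · · · · · ·
    · · · █ █ · ·
    · · · █ █ · ·
    · · · █ · · ·
    · · · █ · · ·
    · · · █ · · ·
    · · · █ · · ·
    · · · · · · ·
    · · · · · · ·
T2:
  2·area = 8  (B↔C swapped to make it positive)
  edge (4, 4)→(6, 2): d=(2,-2) top-left  bias=+0
  edge (6, 2)→(10, 2): d=(4,0) top-left  bias=+0
  edge (10, 2)→(4, 4): d=(-6,2) right/bottom  bias=-1
    (3,0)@(7, 1): e=[0,-4,12] → ·  [on edge]
    (6,0)@(13, 1): e=[12,-4,0] → ·  [on edge]
    (2,1)@(5, 3): e=[0,4,4] → █  [on edge]
    (3,1)@(7, 3): e=[4,4,0] → ·  [on edge]
    (0,2)@(1, 5): e=[-4,12,0] → ·  [on edge]
    (1,2)@(3, 5): e=[0,12,-4] → ·  [on edge]
    (2,2)@(5, 5): e=[4,12,-8] → ·
    (0,3)@(1, 7): e=[0,20,-12] → ·  [on edge]
  covered (1 px):
    · · · · · · ·
    · · █ · · · ·
    · · · · · · ·
    · · · · · · ·
    · · · · · · ·
    · · · · · · ·
    · · · · · · ·
    · · · · · · ·
    · · · · · · ·
    · · · · · · ·
T3:
  2·area = 166
  edge (14, 14)→(4, 18): d=(-10,4) right/bottom  bias=-1
  edge (4, 18)→(5, 1): d=(1,-17) top-left  bias=+0
  edge (5, 1)→(14, 14): d=(9,13) right/bottom  bias=-1
    (2,0)@(5, 1): e=[166,0,0] → ·  [on edge]
    (2,1)@(5, 3): e=[146,2,18] → █
    (3,1)@(7, 3): e=[138,36,-8] → ·
    (2,2)@(5, 5): e=[126,4,36] → █
    (3,2)@(7, 5): e=[118,38,10] → █
    (4,2)@(9, 5): e=[110,72,-16] → ·
    (2,3)@(5, 7): e=[106,6,54] → █
    (4,3)@(9, 7): e=[90,74,2] → █
    (5,3)@(11, 7): e=[82,108,-24] → ·
    (2,4)@(5, 9): e=[86,8,72] → █
    (5,4)@(11, 9): e=[62,110,-6] → ·
    (2,5)@(5, 11): e=[66,10,90] → █
  covered (23 px):
    · · · · · · ·
    · · █ · · · ·
    · · █ █ · · ·
    · · █ █ █ · ·
    · · █ █ █ · ·
    · · █ █ █ █ ·
    · · █ █ █ █ █
    · · █ █ █ █ ·
    · · █ · · · ·
    · · · · · · ·
T4:
  2·area = 16  (B↔C swapped to make it positive)
  edge (10, 8)→(6, 16): d=(-4,8) right/bottom  bias=-1
  edge (6, 16)→(4, 16): d=(-2,0) right/bottom  bias=-1
  edge (4, 16)→(10, 8): d=(6,-8) top-left  bias=+0
    (3,6)@(7, 13): e=[4,6,6] → █
    (4,6)@(9, 13): e=[-12,6,22] → ·
    (2,7)@(5, 15): e=[12,2,2] → █
    (3,7)@(7, 15): e=[-4,2,18] → ·
    (2,8)@(5, 17): e=[4,-2,14] → ·
  covered (2 px):
    · · · · · · ·
    · · · · · · ·
    · · · · · · ·
    · · · · · · ·
    · · · · · · ·
    · · · · · · ·
    · · · █ · · ·
    · · █ · · · ·
    · · · · · · ·
    · · · · · · ·

Final: [4,10,38]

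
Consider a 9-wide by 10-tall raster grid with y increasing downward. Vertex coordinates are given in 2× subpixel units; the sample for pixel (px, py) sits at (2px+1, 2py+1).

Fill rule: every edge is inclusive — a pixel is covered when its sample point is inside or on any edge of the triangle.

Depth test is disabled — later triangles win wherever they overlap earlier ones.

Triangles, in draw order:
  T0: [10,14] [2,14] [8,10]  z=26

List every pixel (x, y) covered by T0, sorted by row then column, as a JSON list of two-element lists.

T0:
  2·area = 32
  edge (10, 14)→(2, 14): d=(-8,0) inclusive
  edge (2, 14)→(8, 10): d=(6,-4) inclusive
  edge (8, 10)→(10, 14): d=(2,4) inclusive
    (3,5)@(7, 11): e=[24,2,6] → █
    (4,5)@(9, 11): e=[24,10,-2] → ·
    (2,6)@(5, 13): e=[8,6,18] → █
    (4,6)@(9, 13): e=[8,22,2] → █
    (5,6)@(11, 13): e=[8,30,-6] → ·
    (2,7)@(5, 15): e=[-8,18,22] → ·
    (3,7)@(7, 15): e=[-8,26,14] → ·
    (4,7)@(9, 15): e=[-8,34,6] → ·
  covered (4 px):
    · · · · · · · · ·
    · · · · · · · · ·
    · · · · · · · · ·
    · · · · · · · · ·
    · · · · · · · · ·
    · · · █ · · · · ·
    · · █ █ █ · · · ·
    · · · · · · · · ·
    · · · · · · · · ·
    · · · · · · · · ·

Result: [[3,5],[2,6],[3,6],[4,6]]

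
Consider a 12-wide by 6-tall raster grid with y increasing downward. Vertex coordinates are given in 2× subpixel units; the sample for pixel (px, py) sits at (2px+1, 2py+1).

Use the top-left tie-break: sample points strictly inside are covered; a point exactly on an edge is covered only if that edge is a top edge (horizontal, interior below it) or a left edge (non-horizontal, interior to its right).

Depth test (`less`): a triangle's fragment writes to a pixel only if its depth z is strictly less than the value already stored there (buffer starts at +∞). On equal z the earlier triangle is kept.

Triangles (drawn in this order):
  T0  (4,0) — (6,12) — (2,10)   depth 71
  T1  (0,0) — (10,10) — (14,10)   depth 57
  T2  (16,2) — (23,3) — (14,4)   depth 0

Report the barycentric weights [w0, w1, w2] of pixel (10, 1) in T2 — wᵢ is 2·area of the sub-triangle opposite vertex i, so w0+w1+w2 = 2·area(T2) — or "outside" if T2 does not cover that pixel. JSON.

T0:
  2·area = 44
  edge (4, 0)→(6, 12): d=(2,12) right/bottom  bias=-1
  edge (6, 12)→(2, 10): d=(-4,-2) top-left  bias=+0
  edge (2, 10)→(4, 0): d=(2,-10) top-left  bias=+0
    (1,2)@(3, 5): e=[22,22,0] → X  [on edge]
    (2,2)@(5, 5): e=[-2,26,20] → .
    (1,3)@(3, 7): e=[26,14,4] → X
    (2,3)@(5, 7): e=[2,18,24] → X
    (3,3)@(7, 7): e=[-22,22,44] → .
    (1,4)@(3, 9): e=[30,6,8] → X
    (3,4)@(7, 9): e=[-18,14,48] → .
    (1,5)@(3, 11): e=[34,-2,12] → .
    (2,5)@(5, 11): e=[10,2,32] → X
    (3,5)@(7, 11): e=[-14,6,52] → .
  covered (6 px):
    . . . . . . . . . . . .
    . . . . . . . . . . . .
    . X . . . . . . . . . .
    . X X . . . . . . . . .
    . X X . . . . . . . . .
    . . X . . . . . . . . .
T1:
  2·area = 40  (B↔C swapped to make it positive)
  edge (0, 0)→(14, 10): d=(14,10) right/bottom  bias=-1
  edge (14, 10)→(10, 10): d=(-4,0) right/bottom  bias=-1
  edge (10, 10)→(0, 0): d=(-10,-10) top-left  bias=+0
    (0,0)@(1, 1): e=[4,36,0] → X  [on edge]
    (1,0)@(3, 1): e=[-16,36,20] → .
    (0,1)@(1, 3): e=[32,28,-20] → .
    (1,1)@(3, 3): e=[12,28,0] → X  [on edge]
    (2,1)@(5, 3): e=[-8,28,20] → .
    (1,2)@(3, 5): e=[40,20,-20] → .
    (2,2)@(5, 5): e=[20,20,0] → X  [on edge]
    (3,2)@(7, 5): e=[0,20,20] → .  [on edge]
    (2,3)@(5, 7): e=[48,12,-20] → .
    (3,3)@(7, 7): e=[28,12,0] → X  [on edge]
    (4,3)@(9, 7): e=[8,12,20] → X
    (5,3)@(11, 7): e=[-12,12,40] → .
    (4,4)@(9, 9): e=[36,4,0] → X  [on edge]
    (5,5)@(11, 11): e=[44,-4,0] → .  [on edge]
  covered (7 px):
    X . . . . . . . . . . .
    . X . . . . . . . . . .
    . . X . . . . . . . . .
    . . . X X . . . . . . .
    . . . . X X . . . . . .
    . . . . . . . . . . . .
T2:
  2·area = 16
  edge (16, 2)→(23, 3): d=(7,1) right/bottom  bias=-1
  edge (23, 3)→(14, 4): d=(-9,1) right/bottom  bias=-1
  edge (14, 4)→(16, 2): d=(2,-2) top-left  bias=+0
    (4,0)@(9, 1): e=[0,32,-16] → .  [on edge]
    (8,0)@(17, 1): e=[-8,24,0] → .  [on edge]
    (7,1)@(15, 3): e=[8,8,0] → X  [on edge]
    (8,1)@(17, 3): e=[6,6,4] → X
    (9,1)@(19, 3): e=[4,4,8] → X
    (10,1)@(21, 3): e=[2,2,12] → X
    (11,1)@(23, 3): e=[0,0,16] → .  [on edge]
    (2,2)@(5, 5): e=[32,0,-16] → .  [on edge]
    (6,2)@(13, 5): e=[24,-8,0] → .  [on edge]
    (7,2)@(15, 5): e=[22,-10,4] → .
    (8,2)@(17, 5): e=[20,-12,8] → .
    (9,2)@(19, 5): e=[18,-14,12] → .
    (5,3)@(11, 7): e=[40,-24,0] → .  [on edge]
    (4,4)@(9, 9): e=[56,-40,0] → .  [on edge]
    (3,5)@(7, 11): e=[72,-56,0] → .  [on edge]
  covered (4 px):
    . . . . . . . . . . . .
    . . . . . . . X X X X .
    . . . . . . . . . . . .
    . . . . . . . . . . . .
    . . . . . . . . . . . .
    . . . . . . . . . . . .

Answer: [2,12,2]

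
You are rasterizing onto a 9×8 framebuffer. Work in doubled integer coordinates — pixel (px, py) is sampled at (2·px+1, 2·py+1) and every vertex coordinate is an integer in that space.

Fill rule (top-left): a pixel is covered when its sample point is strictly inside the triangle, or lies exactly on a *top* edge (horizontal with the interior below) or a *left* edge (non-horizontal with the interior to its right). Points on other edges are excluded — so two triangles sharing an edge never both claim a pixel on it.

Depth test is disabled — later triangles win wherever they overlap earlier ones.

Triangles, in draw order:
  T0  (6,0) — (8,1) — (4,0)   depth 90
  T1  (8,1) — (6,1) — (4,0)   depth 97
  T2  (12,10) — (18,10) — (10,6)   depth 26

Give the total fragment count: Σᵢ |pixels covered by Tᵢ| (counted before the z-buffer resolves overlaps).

T0:
  2·area = 2
  edge (6, 0)→(8, 1): d=(2,1) right/bottom  bias=-1
  edge (8, 1)→(4, 0): d=(-4,-1) top-left  bias=+0
  edge (4, 0)→(6, 0): d=(2,0) top-left  bias=+0
  covered (0 px):
    . . . . . . . . .
    . . . . . . . . .
    . . . . . . . . .
    . . . . . . . . .
    . . . . . . . . .
    . . . . . . . . .
    . . . . . . . . .
    . . . . . . . . .
T1:
  2·area = 2
  edge (8, 1)→(6, 1): d=(-2,0) right/bottom  bias=-1
  edge (6, 1)→(4, 0): d=(-2,-1) top-left  bias=+0
  edge (4, 0)→(8, 1): d=(4,1) right/bottom  bias=-1
    (0,0)@(1, 1): e=[0,-5,7] → .  [on edge]
    (1,0)@(3, 1): e=[0,-3,5] → .  [on edge]
    (2,0)@(5, 1): e=[0,-1,3] → .  [on edge]
    (3,0)@(7, 1): e=[0,1,1] → .  [on edge]
    (4,0)@(9, 1): e=[0,3,-1] → .  [on edge]
    (5,0)@(11, 1): e=[0,5,-3] → .  [on edge]
    (6,0)@(13, 1): e=[0,7,-5] → .  [on edge]
    (7,0)@(15, 1): e=[0,9,-7] → .  [on edge]
    (8,0)@(17, 1): e=[0,11,-9] → .  [on edge]
  covered (0 px):
    . . . . . . . . .
    . . . . . . . . .
    . . . . . . . . .
    . . . . . . . . .
    . . . . . . . . .
    . . . . . . . . .
    . . . . . . . . .
    . . . . . . . . .
T2:
  2·area = 24  (B↔C swapped to make it positive)
  edge (12, 10)→(10, 6): d=(-2,-4) top-left  bias=+0
  edge (10, 6)→(18, 10): d=(8,4) right/bottom  bias=-1
  edge (18, 10)→(12, 10): d=(-6,0) right/bottom  bias=-1
    (5,3)@(11, 7): e=[2,4,18] → X
    (6,3)@(13, 7): e=[10,-4,18] → .
    (5,4)@(11, 9): e=[-2,20,6] → .
    (6,4)@(13, 9): e=[6,12,6] → X
    (7,4)@(15, 9): e=[14,4,6] → X
    (8,4)@(17, 9): e=[22,-4,6] → .
    (6,5)@(13, 11): e=[2,28,-6] → .
    (7,5)@(15, 11): e=[10,20,-6] → .
  covered (3 px):
    . . . . . . . . .
    . . . . . . . . .
    . . . . . . . . .
    . . . . . X . . .
    . . . . . . X X .
    . . . . . . . . .
    . . . . . . . . .
    . . . . . . . . .

Answer: 3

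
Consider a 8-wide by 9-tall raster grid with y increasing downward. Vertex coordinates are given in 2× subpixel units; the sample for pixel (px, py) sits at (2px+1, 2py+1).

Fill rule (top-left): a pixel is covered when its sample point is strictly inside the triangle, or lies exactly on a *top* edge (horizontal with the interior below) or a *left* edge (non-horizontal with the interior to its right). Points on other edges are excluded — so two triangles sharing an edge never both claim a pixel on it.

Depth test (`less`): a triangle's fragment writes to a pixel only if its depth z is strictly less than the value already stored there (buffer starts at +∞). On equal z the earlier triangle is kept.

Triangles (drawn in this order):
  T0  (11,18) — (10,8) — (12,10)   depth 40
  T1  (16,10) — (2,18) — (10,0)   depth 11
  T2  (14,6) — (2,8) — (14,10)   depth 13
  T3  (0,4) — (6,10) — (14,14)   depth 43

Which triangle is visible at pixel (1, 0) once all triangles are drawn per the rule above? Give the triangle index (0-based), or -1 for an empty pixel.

T0:
  2·area = 18
  edge (11, 18)→(10, 8): d=(-1,-10) top-left  bias=+0
  edge (10, 8)→(12, 10): d=(2,2) right/bottom  bias=-1
  edge (12, 10)→(11, 18): d=(-1,8) right/bottom  bias=-1
    (1,0)@(3, 1): e=[-63,0,81] → ·  [on edge]
    (2,1)@(5, 3): e=[-45,0,63] → ·  [on edge]
    (3,2)@(7, 5): e=[-27,0,45] → ·  [on edge]
    (4,3)@(9, 7): e=[-9,0,27] → ·  [on edge]
    (5,4)@(11, 9): e=[9,0,9] → ·  [on edge]
    (5,5)@(11, 11): e=[7,4,7] → #
    (6,5)@(13, 11): e=[27,0,-9] → ·  [on edge]
    (5,6)@(11, 13): e=[5,8,5] → #
    (6,6)@(13, 13): e=[25,4,-11] → ·
    (7,6)@(15, 13): e=[45,0,-27] → ·  [on edge]
    (5,7)@(11, 15): e=[3,12,3] → #
    (6,7)@(13, 15): e=[23,8,-13] → ·
  covered (4 px):
    · · · · · · · ·
    · · · · · · · ·
    · · · · · · · ·
    · · · · · · · ·
    · · · · · · · ·
    · · · · · # · ·
    · · · · · # · ·
    · · · · · # · ·
    · · · · · # · ·
T1:
  2·area = 188
  edge (16, 10)→(2, 18): d=(-14,8) right/bottom  bias=-1
  edge (2, 18)→(10, 0): d=(8,-18) top-left  bias=+0
  edge (10, 0)→(16, 10): d=(6,10) right/bottom  bias=-1
    (4,1)@(9, 3): e=[154,6,28] → #
    (5,1)@(11, 3): e=[138,42,8] → #
    (6,1)@(13, 3): e=[122,78,-12] → ·
    (4,2)@(9, 5): e=[126,22,40] → #
    (6,2)@(13, 5): e=[94,94,0] → ·  [on edge]
    (3,3)@(7, 7): e=[114,2,72] → #
    (6,3)@(13, 7): e=[66,110,12] → #
    (7,3)@(15, 7): e=[50,146,-8] → ·
    (3,4)@(7, 9): e=[86,18,84] → #
    (7,4)@(15, 9): e=[22,162,4] → #
    (3,5)@(7, 11): e=[58,34,96] → #
    (7,5)@(15, 11): e=[-6,178,16] → ·
  covered (23 px):
    · · · · · · · ·
    · · · · # # · ·
    · · · · # # · ·
    · · · # # # # ·
    · · · # # # # #
    · · · # # # # ·
    · · # # # · · ·
    · · # # · · · ·
    · # · · · · · ·
T2:
  2·area = 48  (B↔C swapped to make it positive)
  edge (14, 6)→(14, 10): d=(0,4) right/bottom  bias=-1
  edge (14, 10)→(2, 8): d=(-12,-2) top-left  bias=+0
  edge (2, 8)→(14, 6): d=(12,-2) top-left  bias=+0
    (4,3)@(9, 7): e=[20,26,2] → #
    (5,3)@(11, 7): e=[12,30,6] → #
    (6,3)@(13, 7): e=[4,34,10] → #
    (7,3)@(15, 7): e=[-4,38,14] → ·
    (4,4)@(9, 9): e=[20,2,26] → #
    (7,4)@(15, 9): e=[-4,14,38] → ·
    (4,5)@(9, 11): e=[20,-22,50] → ·
    (5,5)@(11, 11): e=[12,-18,54] → ·
    (6,5)@(13, 11): e=[4,-14,58] → ·
  covered (6 px):
    · · · · · · · ·
    · · · · · · · ·
    · · · · · · · ·
    · · · · # # # ·
    · · · · # # # ·
    · · · · · · · ·
    · · · · · · · ·
    · · · · · · · ·
    · · · · · · · ·
T3:
  2·area = 24  (B↔C swapped to make it positive)
  edge (0, 4)→(14, 14): d=(14,10) right/bottom  bias=-1
  edge (14, 14)→(6, 10): d=(-8,-4) top-left  bias=+0
  edge (6, 10)→(0, 4): d=(-6,-6) top-left  bias=+0
    (0,2)@(1, 5): e=[4,20,0] → #  [on edge]
    (1,2)@(3, 5): e=[-16,28,12] → ·
    (0,3)@(1, 7): e=[32,4,-12] → ·
    (1,3)@(3, 7): e=[12,12,0] → #  [on edge]
    (2,3)@(5, 7): e=[-8,20,12] → ·
    (1,4)@(3, 9): e=[40,-4,-12] → ·
    (2,4)@(5, 9): e=[20,4,0] → #  [on edge]
    (3,4)@(7, 9): e=[0,12,12] → ·  [on edge]
    (2,5)@(5, 11): e=[48,-12,-12] → ·
    (3,5)@(7, 11): e=[28,-4,0] → ·  [on edge]
    (4,5)@(9, 11): e=[8,4,12] → #
    (5,5)@(11, 11): e=[-12,12,24] → ·
    (4,6)@(9, 13): e=[36,-12,0] → ·  [on edge]
    (5,7)@(11, 15): e=[44,-20,0] → ·  [on edge]
    (6,8)@(13, 17): e=[52,-28,0] → ·  [on edge]
  covered (4 px):
    · · · · · · · ·
    · · · · · · · ·
    # · · · · · · ·
    · # · · · · · ·
    · · # · · · · ·
    · · · · # · · ·
    · · · · · · · ·
    · · · · · · · ·
    · · · · · · · ·

Z-buffer (winner per pixel, '.' = empty):
  . . . . . . . .
  . . . . 1 1 . .
  3 . . . 1 1 . .
  . 3 . 1 1 1 1 .
  . . 3 1 1 1 1 1
  . . . 1 1 1 1 .
  . . 1 1 1 0 . .
  . . 1 1 . 0 . .
  . 1 . . . 0 . .

Result: -1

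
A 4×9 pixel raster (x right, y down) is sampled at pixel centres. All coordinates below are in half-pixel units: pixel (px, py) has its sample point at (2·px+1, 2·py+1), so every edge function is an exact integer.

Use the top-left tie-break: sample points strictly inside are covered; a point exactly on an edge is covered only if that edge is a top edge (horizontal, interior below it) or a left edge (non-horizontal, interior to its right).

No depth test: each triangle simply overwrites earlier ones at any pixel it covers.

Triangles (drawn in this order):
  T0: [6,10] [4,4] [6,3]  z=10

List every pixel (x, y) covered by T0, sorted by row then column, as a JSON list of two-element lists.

T0:
  2·area = 14
  edge (6, 10)→(4, 4): d=(-2,-6) top-left  bias=+0
  edge (4, 4)→(6, 3): d=(2,-1) top-left  bias=+0
  edge (6, 3)→(6, 10): d=(0,7) right/bottom  bias=-1
    (1,0)@(3, 1): e=[0,-7,21] → ·  [on edge]
    (2,2)@(5, 5): e=[4,3,7] → #
    (3,2)@(7, 5): e=[16,5,-7] → ·
    (2,3)@(5, 7): e=[0,7,7] → #  [on edge]
    (3,3)@(7, 7): e=[12,9,-7] → ·
    (2,4)@(5, 9): e=[-4,11,7] → ·
    (3,6)@(7, 13): e=[0,21,-7] → ·  [on edge]
  covered (2 px):
    · · · ·
    · · · ·
    · · # ·
    · · # ·
    · · · ·
    · · · ·
    · · · ·
    · · · ·
    · · · ·

Final: [[2,2],[2,3]]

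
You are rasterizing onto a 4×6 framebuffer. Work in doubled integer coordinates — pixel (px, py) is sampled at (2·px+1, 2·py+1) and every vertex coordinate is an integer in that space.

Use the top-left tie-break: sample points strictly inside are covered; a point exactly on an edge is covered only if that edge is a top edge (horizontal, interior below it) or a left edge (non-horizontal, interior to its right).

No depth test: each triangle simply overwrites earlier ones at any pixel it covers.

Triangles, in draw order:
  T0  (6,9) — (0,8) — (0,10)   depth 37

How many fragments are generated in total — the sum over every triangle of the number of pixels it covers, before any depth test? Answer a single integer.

T0:
  2·area = 12  (B↔C swapped to make it positive)
  edge (6, 9)→(0, 10): d=(-6,1) right/bottom  bias=-1
  edge (0, 10)→(0, 8): d=(0,-2) top-left  bias=+0
  edge (0, 8)→(6, 9): d=(6,1) right/bottom  bias=-1
    (0,4)@(1, 9): e=[5,2,5] → X
    (1,4)@(3, 9): e=[3,6,3] → X
    (2,4)@(5, 9): e=[1,10,1] → X
    (3,4)@(7, 9): e=[-1,14,-1] → .
    (0,5)@(1, 11): e=[-7,2,17] → .
    (1,5)@(3, 11): e=[-9,6,15] → .
    (2,5)@(5, 11): e=[-11,10,13] → .
  covered (3 px):
    . . . .
    . . . .
    . . . .
    . . . .
    X X X .
    . . . .

Answer: 3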